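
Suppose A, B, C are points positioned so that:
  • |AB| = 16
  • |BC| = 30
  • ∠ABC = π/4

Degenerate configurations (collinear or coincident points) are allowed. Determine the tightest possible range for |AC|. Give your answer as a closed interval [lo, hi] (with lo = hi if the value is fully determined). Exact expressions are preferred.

|AB| ∈ {16}
|BC| ∈ {30}
|AC| ∈ {2·√(289 - 120·√(2))}

|AC| = 2·√(289 - 120·√(2))  (≈ 21.8444)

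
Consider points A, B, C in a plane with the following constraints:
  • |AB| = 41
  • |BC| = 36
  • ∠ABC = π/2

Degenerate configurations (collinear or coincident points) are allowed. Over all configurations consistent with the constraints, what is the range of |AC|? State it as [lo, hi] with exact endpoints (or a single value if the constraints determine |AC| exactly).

|AC| = √(2977)  (≈ 54.5619)

|AB| ∈ {41}
|BC| ∈ {36}
|AC| ∈ {√(2977)}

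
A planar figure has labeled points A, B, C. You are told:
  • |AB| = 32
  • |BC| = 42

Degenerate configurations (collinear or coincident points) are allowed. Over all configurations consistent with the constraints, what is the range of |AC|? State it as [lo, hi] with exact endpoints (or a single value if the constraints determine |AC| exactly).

|AC| ∈ [10, 74]  (≈ [10.0000, 74.0000])

|AB| ∈ {32}
|BC| ∈ {42}
|AC| ∈ [10, 74]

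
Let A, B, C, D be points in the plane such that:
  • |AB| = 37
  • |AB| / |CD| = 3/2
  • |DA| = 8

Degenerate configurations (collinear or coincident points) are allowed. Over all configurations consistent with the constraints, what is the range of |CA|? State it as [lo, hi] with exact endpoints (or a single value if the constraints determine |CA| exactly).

|AB| ∈ {37}
|AD| ∈ {8}
|CD| ∈ {74/3}
|BD| ∈ [29, 45]
|AC| ∈ [50/3, 98/3]
|BC| ∈ [13/3, 209/3]

|CA| ∈ [50/3, 98/3]  (≈ [16.6667, 32.6667])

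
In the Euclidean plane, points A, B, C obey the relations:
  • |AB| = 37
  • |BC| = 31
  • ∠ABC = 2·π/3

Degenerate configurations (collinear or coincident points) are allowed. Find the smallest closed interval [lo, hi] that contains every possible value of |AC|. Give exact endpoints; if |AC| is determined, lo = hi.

|AC| = √(3477)  (≈ 58.9661)

|AB| ∈ {37}
|BC| ∈ {31}
|AC| ∈ {√(3477)}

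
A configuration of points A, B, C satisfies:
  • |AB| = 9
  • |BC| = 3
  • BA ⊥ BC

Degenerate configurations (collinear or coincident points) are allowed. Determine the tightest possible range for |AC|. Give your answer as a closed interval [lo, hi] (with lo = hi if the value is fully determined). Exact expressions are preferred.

|AC| = 3·√(10)  (≈ 9.4868)

|AB| ∈ {9}
|BC| ∈ {3}
|AC| ∈ {3·√(10)}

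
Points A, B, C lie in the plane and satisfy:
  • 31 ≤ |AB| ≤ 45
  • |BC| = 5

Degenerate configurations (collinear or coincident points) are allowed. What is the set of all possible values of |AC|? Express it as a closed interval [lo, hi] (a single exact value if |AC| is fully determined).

|AB| ∈ [31, 45]
|BC| ∈ {5}
|AC| ∈ [26, 50]

|AC| ∈ [26, 50]  (≈ [26.0000, 50.0000])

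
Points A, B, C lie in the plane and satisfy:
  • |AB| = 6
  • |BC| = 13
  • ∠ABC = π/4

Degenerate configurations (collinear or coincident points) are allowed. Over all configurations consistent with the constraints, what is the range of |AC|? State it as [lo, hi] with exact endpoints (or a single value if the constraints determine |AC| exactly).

|AC| = √(205 - 78·√(2))  (≈ 9.7309)

|AB| ∈ {6}
|BC| ∈ {13}
|AC| ∈ {√(205 - 78·√(2))}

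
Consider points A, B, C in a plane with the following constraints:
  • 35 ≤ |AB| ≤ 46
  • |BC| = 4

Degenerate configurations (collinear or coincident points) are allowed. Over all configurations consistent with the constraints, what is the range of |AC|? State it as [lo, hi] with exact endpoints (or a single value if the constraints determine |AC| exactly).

|AB| ∈ [35, 46]
|BC| ∈ {4}
|AC| ∈ [31, 50]

|AC| ∈ [31, 50]  (≈ [31.0000, 50.0000])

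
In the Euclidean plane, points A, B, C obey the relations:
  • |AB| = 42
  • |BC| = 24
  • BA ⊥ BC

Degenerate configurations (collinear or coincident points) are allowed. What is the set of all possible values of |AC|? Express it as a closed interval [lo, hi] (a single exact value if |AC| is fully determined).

|AB| ∈ {42}
|BC| ∈ {24}
|AC| ∈ {6·√(65)}

|AC| = 6·√(65)  (≈ 48.3735)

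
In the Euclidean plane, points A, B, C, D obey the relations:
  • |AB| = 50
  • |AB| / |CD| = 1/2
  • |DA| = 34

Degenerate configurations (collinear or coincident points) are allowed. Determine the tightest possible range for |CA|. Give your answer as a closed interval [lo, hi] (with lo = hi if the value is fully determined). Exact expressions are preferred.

|AB| ∈ {50}
|AD| ∈ {34}
|CD| ∈ {100}
|BD| ∈ [16, 84]
|AC| ∈ [66, 134]
|BC| ∈ [16, 184]

|CA| ∈ [66, 134]  (≈ [66.0000, 134.0000])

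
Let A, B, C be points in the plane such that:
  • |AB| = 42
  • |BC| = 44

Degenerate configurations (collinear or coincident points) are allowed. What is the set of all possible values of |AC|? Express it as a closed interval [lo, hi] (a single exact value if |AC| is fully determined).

|AC| ∈ [2, 86]  (≈ [2.0000, 86.0000])

|AB| ∈ {42}
|BC| ∈ {44}
|AC| ∈ [2, 86]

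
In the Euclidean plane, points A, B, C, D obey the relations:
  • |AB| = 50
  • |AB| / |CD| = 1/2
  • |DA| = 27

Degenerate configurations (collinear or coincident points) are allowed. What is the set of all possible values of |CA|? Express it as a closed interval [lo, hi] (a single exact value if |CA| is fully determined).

|CA| ∈ [73, 127]  (≈ [73.0000, 127.0000])

|AB| ∈ {50}
|AD| ∈ {27}
|CD| ∈ {100}
|BD| ∈ [23, 77]
|AC| ∈ [73, 127]
|BC| ∈ [23, 177]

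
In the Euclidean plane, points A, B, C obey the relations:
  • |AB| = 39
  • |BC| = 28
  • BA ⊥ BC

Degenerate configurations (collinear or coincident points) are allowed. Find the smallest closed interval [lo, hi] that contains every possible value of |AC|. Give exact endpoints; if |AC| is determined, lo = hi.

|AB| ∈ {39}
|BC| ∈ {28}
|AC| ∈ {√(2305)}

|AC| = √(2305)  (≈ 48.0104)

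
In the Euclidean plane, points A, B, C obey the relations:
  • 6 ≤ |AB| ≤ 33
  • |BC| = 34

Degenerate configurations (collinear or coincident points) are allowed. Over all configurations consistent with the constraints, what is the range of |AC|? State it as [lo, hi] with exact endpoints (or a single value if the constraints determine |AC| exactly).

|AC| ∈ [1, 67]  (≈ [1.0000, 67.0000])

|AB| ∈ [6, 33]
|BC| ∈ {34}
|AC| ∈ [1, 67]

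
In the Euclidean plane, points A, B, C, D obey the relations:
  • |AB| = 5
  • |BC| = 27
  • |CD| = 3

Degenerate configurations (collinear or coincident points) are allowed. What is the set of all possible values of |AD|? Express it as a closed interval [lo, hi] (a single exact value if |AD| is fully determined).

|AD| ∈ [19, 35]  (≈ [19.0000, 35.0000])

|AB| ∈ {5}
|BC| ∈ {27}
|CD| ∈ {3}
|AC| ∈ [22, 32]
|BD| ∈ [24, 30]
|AD| ∈ [19, 35]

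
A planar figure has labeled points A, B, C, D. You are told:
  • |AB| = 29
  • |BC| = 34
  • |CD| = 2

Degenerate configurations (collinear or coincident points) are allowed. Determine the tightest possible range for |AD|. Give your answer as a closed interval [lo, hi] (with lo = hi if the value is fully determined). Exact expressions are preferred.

|AD| ∈ [3, 65]  (≈ [3.0000, 65.0000])

|AB| ∈ {29}
|BC| ∈ {34}
|CD| ∈ {2}
|AC| ∈ [5, 63]
|BD| ∈ [32, 36]
|AD| ∈ [3, 65]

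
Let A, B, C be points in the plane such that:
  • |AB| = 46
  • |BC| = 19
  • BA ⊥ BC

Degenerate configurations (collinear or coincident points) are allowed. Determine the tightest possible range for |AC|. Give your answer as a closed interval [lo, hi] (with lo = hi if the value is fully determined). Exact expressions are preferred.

|AB| ∈ {46}
|BC| ∈ {19}
|AC| ∈ {√(2477)}

|AC| = √(2477)  (≈ 49.7695)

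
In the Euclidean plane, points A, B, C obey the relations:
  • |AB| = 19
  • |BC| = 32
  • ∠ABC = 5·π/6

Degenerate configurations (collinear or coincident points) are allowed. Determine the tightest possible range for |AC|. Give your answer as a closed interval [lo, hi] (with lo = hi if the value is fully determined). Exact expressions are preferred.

|AC| = √(608·√(3) + 1385)  (≈ 49.3770)

|AB| ∈ {19}
|BC| ∈ {32}
|AC| ∈ {√(608·√(3) + 1385)}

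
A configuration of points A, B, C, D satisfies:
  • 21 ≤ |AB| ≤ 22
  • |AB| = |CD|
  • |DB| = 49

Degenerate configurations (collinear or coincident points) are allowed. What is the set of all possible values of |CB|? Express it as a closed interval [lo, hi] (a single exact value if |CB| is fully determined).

|CB| ∈ [27, 71]  (≈ [27.0000, 71.0000])

|AB| ∈ [21, 22]
|BD| ∈ {49}
|CD| ∈ [21, 22]
|AD| ∈ [27, 71]
|BC| ∈ [27, 71]
|AC| ∈ [5, 93]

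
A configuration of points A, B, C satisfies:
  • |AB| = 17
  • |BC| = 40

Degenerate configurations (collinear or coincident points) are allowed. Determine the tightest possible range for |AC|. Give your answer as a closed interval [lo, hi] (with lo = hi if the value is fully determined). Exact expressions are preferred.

|AC| ∈ [23, 57]  (≈ [23.0000, 57.0000])

|AB| ∈ {17}
|BC| ∈ {40}
|AC| ∈ [23, 57]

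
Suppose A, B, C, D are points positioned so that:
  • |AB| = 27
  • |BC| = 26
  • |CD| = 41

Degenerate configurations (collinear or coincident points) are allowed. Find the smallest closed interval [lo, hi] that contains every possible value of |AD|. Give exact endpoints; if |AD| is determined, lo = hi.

|AB| ∈ {27}
|BC| ∈ {26}
|CD| ∈ {41}
|AC| ∈ [1, 53]
|BD| ∈ [15, 67]
|AD| ∈ [0, 94]

|AD| ∈ [0, 94]  (≈ [0.0000, 94.0000])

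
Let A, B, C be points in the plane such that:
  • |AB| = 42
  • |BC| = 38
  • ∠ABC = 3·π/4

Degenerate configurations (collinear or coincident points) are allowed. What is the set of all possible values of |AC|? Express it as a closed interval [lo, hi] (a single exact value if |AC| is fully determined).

|AC| = 2·√(399·√(2) + 802)  (≈ 73.9262)

|AB| ∈ {42}
|BC| ∈ {38}
|AC| ∈ {2·√(399·√(2) + 802)}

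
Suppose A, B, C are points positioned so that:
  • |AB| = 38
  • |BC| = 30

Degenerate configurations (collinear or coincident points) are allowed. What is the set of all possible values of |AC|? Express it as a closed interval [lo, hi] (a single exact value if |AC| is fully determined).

|AB| ∈ {38}
|BC| ∈ {30}
|AC| ∈ [8, 68]

|AC| ∈ [8, 68]  (≈ [8.0000, 68.0000])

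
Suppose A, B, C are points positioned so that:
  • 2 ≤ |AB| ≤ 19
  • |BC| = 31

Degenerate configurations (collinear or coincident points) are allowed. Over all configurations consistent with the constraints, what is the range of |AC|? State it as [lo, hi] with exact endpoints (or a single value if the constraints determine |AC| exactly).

|AC| ∈ [12, 50]  (≈ [12.0000, 50.0000])

|AB| ∈ [2, 19]
|BC| ∈ {31}
|AC| ∈ [12, 50]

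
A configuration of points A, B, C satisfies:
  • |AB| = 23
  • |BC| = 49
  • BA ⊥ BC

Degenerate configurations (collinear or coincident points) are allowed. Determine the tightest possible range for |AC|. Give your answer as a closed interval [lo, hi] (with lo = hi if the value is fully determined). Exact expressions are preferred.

|AB| ∈ {23}
|BC| ∈ {49}
|AC| ∈ {√(2930)}

|AC| = √(2930)  (≈ 54.1295)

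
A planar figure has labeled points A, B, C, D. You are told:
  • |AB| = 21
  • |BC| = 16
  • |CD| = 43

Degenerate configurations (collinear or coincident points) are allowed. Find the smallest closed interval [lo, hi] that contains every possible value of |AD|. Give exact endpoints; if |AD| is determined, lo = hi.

|AD| ∈ [6, 80]  (≈ [6.0000, 80.0000])

|AB| ∈ {21}
|BC| ∈ {16}
|CD| ∈ {43}
|AC| ∈ [5, 37]
|BD| ∈ [27, 59]
|AD| ∈ [6, 80]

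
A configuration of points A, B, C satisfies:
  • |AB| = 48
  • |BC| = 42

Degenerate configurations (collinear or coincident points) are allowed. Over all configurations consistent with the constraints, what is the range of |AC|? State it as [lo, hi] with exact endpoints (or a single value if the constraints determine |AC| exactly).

|AB| ∈ {48}
|BC| ∈ {42}
|AC| ∈ [6, 90]

|AC| ∈ [6, 90]  (≈ [6.0000, 90.0000])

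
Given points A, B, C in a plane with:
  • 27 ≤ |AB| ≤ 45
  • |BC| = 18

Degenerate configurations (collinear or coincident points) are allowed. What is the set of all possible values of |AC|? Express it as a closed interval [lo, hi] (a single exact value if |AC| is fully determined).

|AC| ∈ [9, 63]  (≈ [9.0000, 63.0000])

|AB| ∈ [27, 45]
|BC| ∈ {18}
|AC| ∈ [9, 63]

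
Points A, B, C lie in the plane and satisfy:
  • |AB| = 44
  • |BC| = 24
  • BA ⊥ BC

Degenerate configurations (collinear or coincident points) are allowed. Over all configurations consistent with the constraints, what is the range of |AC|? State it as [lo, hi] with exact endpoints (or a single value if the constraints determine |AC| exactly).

|AB| ∈ {44}
|BC| ∈ {24}
|AC| ∈ {4·√(157)}

|AC| = 4·√(157)  (≈ 50.1199)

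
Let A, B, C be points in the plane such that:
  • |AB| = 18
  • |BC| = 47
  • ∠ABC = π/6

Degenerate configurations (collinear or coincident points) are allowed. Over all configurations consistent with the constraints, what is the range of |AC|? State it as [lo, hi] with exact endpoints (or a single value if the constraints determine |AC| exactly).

|AC| = √(2533 - 846·√(3))  (≈ 32.6754)

|AB| ∈ {18}
|BC| ∈ {47}
|AC| ∈ {√(2533 - 846·√(3))}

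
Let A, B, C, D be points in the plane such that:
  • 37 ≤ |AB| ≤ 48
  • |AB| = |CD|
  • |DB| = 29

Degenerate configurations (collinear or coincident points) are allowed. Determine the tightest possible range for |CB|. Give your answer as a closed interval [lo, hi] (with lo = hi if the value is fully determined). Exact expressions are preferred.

|AB| ∈ [37, 48]
|BD| ∈ {29}
|CD| ∈ [37, 48]
|AD| ∈ [8, 77]
|BC| ∈ [8, 77]
|AC| ∈ [0, 125]

|CB| ∈ [8, 77]  (≈ [8.0000, 77.0000])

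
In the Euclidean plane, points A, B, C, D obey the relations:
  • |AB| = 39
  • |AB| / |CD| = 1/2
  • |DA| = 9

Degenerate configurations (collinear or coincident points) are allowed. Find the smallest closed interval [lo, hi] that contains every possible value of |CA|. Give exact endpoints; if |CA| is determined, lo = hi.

|AB| ∈ {39}
|AD| ∈ {9}
|CD| ∈ {78}
|BD| ∈ [30, 48]
|AC| ∈ [69, 87]
|BC| ∈ [30, 126]

|CA| ∈ [69, 87]  (≈ [69.0000, 87.0000])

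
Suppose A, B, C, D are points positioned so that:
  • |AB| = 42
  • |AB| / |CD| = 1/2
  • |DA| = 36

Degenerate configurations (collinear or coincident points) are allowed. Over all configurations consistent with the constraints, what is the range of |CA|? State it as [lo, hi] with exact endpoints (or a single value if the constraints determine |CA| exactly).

|CA| ∈ [48, 120]  (≈ [48.0000, 120.0000])

|AB| ∈ {42}
|AD| ∈ {36}
|CD| ∈ {84}
|BD| ∈ [6, 78]
|AC| ∈ [48, 120]
|BC| ∈ [6, 162]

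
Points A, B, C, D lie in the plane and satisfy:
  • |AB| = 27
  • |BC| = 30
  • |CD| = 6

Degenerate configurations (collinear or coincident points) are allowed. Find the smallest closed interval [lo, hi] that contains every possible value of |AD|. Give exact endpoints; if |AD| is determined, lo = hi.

|AD| ∈ [0, 63]  (≈ [0.0000, 63.0000])

|AB| ∈ {27}
|BC| ∈ {30}
|CD| ∈ {6}
|AC| ∈ [3, 57]
|BD| ∈ [24, 36]
|AD| ∈ [0, 63]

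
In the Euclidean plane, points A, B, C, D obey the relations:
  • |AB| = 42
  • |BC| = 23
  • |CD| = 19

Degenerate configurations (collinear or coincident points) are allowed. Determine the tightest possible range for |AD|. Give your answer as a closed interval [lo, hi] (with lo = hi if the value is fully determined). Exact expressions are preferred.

|AD| ∈ [0, 84]  (≈ [0.0000, 84.0000])

|AB| ∈ {42}
|BC| ∈ {23}
|CD| ∈ {19}
|AC| ∈ [19, 65]
|BD| ∈ [4, 42]
|AD| ∈ [0, 84]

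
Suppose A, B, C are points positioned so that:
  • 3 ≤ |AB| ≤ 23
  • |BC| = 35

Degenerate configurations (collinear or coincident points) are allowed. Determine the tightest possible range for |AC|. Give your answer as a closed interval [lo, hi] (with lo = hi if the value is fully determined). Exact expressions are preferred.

|AB| ∈ [3, 23]
|BC| ∈ {35}
|AC| ∈ [12, 58]

|AC| ∈ [12, 58]  (≈ [12.0000, 58.0000])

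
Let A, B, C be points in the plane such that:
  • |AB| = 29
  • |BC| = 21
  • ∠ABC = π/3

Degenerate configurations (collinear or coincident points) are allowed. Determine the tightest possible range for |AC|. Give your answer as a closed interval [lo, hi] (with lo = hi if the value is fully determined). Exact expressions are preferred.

|AB| ∈ {29}
|BC| ∈ {21}
|AC| ∈ {√(673)}

|AC| = √(673)  (≈ 25.9422)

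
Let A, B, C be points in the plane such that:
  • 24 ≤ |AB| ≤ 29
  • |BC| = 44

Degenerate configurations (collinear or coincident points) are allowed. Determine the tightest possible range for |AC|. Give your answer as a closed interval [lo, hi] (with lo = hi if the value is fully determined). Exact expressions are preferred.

|AC| ∈ [15, 73]  (≈ [15.0000, 73.0000])

|AB| ∈ [24, 29]
|BC| ∈ {44}
|AC| ∈ [15, 73]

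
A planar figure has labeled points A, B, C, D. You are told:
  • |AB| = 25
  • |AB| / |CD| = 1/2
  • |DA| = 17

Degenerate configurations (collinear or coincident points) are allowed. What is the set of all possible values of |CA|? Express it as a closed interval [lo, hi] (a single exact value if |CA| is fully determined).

|CA| ∈ [33, 67]  (≈ [33.0000, 67.0000])

|AB| ∈ {25}
|AD| ∈ {17}
|CD| ∈ {50}
|BD| ∈ [8, 42]
|AC| ∈ [33, 67]
|BC| ∈ [8, 92]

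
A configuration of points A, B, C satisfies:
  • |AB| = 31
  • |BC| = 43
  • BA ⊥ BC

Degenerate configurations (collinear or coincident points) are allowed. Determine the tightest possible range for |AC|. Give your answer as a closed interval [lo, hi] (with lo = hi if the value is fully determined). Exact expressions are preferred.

|AC| = √(2810)  (≈ 53.0094)

|AB| ∈ {31}
|BC| ∈ {43}
|AC| ∈ {√(2810)}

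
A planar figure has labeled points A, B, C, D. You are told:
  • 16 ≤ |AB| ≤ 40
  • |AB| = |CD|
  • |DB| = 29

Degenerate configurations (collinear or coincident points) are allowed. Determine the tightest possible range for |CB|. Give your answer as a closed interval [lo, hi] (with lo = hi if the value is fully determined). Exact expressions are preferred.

|CB| ∈ [0, 69]  (≈ [0.0000, 69.0000])

|AB| ∈ [16, 40]
|BD| ∈ {29}
|CD| ∈ [16, 40]
|AD| ∈ [0, 69]
|BC| ∈ [0, 69]
|AC| ∈ [0, 109]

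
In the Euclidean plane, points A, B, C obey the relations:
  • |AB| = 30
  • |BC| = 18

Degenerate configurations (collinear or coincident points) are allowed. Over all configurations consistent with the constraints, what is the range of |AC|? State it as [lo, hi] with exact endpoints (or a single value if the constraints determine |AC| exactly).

|AB| ∈ {30}
|BC| ∈ {18}
|AC| ∈ [12, 48]

|AC| ∈ [12, 48]  (≈ [12.0000, 48.0000])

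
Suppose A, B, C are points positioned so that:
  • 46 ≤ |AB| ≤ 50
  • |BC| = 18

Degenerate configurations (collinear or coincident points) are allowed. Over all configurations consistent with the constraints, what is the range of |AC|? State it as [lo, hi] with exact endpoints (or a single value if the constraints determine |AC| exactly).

|AB| ∈ [46, 50]
|BC| ∈ {18}
|AC| ∈ [28, 68]

|AC| ∈ [28, 68]  (≈ [28.0000, 68.0000])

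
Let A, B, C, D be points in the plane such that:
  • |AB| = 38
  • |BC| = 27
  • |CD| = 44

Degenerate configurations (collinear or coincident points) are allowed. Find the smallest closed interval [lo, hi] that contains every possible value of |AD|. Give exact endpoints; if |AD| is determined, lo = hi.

|AD| ∈ [0, 109]  (≈ [0.0000, 109.0000])

|AB| ∈ {38}
|BC| ∈ {27}
|CD| ∈ {44}
|AC| ∈ [11, 65]
|BD| ∈ [17, 71]
|AD| ∈ [0, 109]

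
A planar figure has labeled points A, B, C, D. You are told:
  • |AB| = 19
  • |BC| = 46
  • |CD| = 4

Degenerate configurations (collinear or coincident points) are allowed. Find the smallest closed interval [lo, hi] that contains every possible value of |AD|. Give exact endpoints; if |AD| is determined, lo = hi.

|AB| ∈ {19}
|BC| ∈ {46}
|CD| ∈ {4}
|AC| ∈ [27, 65]
|BD| ∈ [42, 50]
|AD| ∈ [23, 69]

|AD| ∈ [23, 69]  (≈ [23.0000, 69.0000])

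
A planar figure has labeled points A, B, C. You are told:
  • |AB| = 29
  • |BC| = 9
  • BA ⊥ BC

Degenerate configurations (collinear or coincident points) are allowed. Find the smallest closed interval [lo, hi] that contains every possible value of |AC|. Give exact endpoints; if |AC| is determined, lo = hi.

|AC| = √(922)  (≈ 30.3645)

|AB| ∈ {29}
|BC| ∈ {9}
|AC| ∈ {√(922)}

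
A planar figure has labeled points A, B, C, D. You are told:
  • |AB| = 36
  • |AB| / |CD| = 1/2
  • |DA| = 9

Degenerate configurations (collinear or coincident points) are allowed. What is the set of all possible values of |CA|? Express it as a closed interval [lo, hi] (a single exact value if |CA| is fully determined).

|CA| ∈ [63, 81]  (≈ [63.0000, 81.0000])

|AB| ∈ {36}
|AD| ∈ {9}
|CD| ∈ {72}
|BD| ∈ [27, 45]
|AC| ∈ [63, 81]
|BC| ∈ [27, 117]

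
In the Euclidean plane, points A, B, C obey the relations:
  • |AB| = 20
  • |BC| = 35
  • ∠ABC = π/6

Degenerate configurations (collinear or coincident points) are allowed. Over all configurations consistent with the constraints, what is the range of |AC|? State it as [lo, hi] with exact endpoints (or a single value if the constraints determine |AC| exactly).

|AC| = 5·√(65 - 28·√(3))  (≈ 20.3117)

|AB| ∈ {20}
|BC| ∈ {35}
|AC| ∈ {5·√(65 - 28·√(3))}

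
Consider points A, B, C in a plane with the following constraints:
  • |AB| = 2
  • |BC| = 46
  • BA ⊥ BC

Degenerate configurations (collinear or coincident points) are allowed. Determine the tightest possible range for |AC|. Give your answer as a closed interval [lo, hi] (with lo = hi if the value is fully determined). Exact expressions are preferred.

|AB| ∈ {2}
|BC| ∈ {46}
|AC| ∈ {2·√(530)}

|AC| = 2·√(530)  (≈ 46.0435)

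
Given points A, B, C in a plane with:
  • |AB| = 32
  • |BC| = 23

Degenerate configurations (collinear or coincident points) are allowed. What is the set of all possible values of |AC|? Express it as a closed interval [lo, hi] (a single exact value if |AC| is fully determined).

|AC| ∈ [9, 55]  (≈ [9.0000, 55.0000])

|AB| ∈ {32}
|BC| ∈ {23}
|AC| ∈ [9, 55]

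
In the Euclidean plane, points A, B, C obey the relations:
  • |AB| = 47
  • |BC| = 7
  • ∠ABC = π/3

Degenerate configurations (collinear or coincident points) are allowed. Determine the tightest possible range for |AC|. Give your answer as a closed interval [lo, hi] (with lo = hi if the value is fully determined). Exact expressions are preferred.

|AB| ∈ {47}
|BC| ∈ {7}
|AC| ∈ {√(1929)}

|AC| = √(1929)  (≈ 43.9204)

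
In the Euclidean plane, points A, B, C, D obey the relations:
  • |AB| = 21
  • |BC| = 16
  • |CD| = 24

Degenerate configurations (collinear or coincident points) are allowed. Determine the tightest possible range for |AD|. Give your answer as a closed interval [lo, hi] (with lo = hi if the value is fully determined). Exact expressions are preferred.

|AD| ∈ [0, 61]  (≈ [0.0000, 61.0000])

|AB| ∈ {21}
|BC| ∈ {16}
|CD| ∈ {24}
|AC| ∈ [5, 37]
|BD| ∈ [8, 40]
|AD| ∈ [0, 61]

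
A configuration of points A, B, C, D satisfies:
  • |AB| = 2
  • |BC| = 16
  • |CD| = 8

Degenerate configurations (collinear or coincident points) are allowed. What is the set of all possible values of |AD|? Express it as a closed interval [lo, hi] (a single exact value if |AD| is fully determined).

|AD| ∈ [6, 26]  (≈ [6.0000, 26.0000])

|AB| ∈ {2}
|BC| ∈ {16}
|CD| ∈ {8}
|AC| ∈ [14, 18]
|BD| ∈ [8, 24]
|AD| ∈ [6, 26]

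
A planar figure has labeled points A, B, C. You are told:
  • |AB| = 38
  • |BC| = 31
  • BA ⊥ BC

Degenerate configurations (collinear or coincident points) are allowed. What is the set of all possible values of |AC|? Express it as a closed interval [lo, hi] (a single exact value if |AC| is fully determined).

|AC| = √(2405)  (≈ 49.0408)

|AB| ∈ {38}
|BC| ∈ {31}
|AC| ∈ {√(2405)}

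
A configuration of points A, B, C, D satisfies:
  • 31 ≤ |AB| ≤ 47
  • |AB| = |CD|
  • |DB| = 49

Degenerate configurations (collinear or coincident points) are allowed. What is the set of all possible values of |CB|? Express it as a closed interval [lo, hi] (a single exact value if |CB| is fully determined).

|AB| ∈ [31, 47]
|BD| ∈ {49}
|CD| ∈ [31, 47]
|AD| ∈ [2, 96]
|BC| ∈ [2, 96]
|AC| ∈ [0, 143]

|CB| ∈ [2, 96]  (≈ [2.0000, 96.0000])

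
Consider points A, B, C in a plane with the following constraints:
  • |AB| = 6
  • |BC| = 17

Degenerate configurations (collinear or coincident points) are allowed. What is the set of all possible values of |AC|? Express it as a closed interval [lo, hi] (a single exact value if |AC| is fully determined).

|AC| ∈ [11, 23]  (≈ [11.0000, 23.0000])

|AB| ∈ {6}
|BC| ∈ {17}
|AC| ∈ [11, 23]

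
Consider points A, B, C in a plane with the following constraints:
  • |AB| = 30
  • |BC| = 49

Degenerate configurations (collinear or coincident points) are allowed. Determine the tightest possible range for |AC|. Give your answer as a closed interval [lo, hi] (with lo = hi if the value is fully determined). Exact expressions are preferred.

|AB| ∈ {30}
|BC| ∈ {49}
|AC| ∈ [19, 79]

|AC| ∈ [19, 79]  (≈ [19.0000, 79.0000])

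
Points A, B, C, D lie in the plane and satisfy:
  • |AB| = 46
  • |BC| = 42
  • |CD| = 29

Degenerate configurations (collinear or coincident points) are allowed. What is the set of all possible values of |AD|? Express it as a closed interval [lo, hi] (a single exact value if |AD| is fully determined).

|AD| ∈ [0, 117]  (≈ [0.0000, 117.0000])

|AB| ∈ {46}
|BC| ∈ {42}
|CD| ∈ {29}
|AC| ∈ [4, 88]
|BD| ∈ [13, 71]
|AD| ∈ [0, 117]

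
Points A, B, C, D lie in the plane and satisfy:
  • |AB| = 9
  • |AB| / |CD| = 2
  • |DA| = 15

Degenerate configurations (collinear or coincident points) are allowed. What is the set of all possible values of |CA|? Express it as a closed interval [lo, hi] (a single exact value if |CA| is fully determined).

|CA| ∈ [21/2, 39/2]  (≈ [10.5000, 19.5000])

|AB| ∈ {9}
|AD| ∈ {15}
|CD| ∈ {9/2}
|BD| ∈ [6, 24]
|AC| ∈ [21/2, 39/2]
|BC| ∈ [3/2, 57/2]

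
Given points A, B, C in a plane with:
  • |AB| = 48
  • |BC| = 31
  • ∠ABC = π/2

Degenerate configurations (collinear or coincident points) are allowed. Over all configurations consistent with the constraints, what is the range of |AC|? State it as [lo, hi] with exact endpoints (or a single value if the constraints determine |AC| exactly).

|AC| = √(3265)  (≈ 57.1402)

|AB| ∈ {48}
|BC| ∈ {31}
|AC| ∈ {√(3265)}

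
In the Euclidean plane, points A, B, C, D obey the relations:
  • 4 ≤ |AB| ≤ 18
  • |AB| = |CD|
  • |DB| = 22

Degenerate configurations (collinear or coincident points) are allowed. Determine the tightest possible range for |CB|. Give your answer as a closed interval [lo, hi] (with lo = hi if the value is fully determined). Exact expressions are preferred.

|AB| ∈ [4, 18]
|BD| ∈ {22}
|CD| ∈ [4, 18]
|AD| ∈ [4, 40]
|BC| ∈ [4, 40]
|AC| ∈ [0, 58]

|CB| ∈ [4, 40]  (≈ [4.0000, 40.0000])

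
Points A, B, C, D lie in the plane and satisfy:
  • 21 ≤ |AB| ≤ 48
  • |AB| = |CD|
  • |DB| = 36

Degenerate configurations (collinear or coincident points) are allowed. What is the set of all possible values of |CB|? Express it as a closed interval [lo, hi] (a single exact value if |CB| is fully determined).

|CB| ∈ [0, 84]  (≈ [0.0000, 84.0000])

|AB| ∈ [21, 48]
|BD| ∈ {36}
|CD| ∈ [21, 48]
|AD| ∈ [0, 84]
|BC| ∈ [0, 84]
|AC| ∈ [0, 132]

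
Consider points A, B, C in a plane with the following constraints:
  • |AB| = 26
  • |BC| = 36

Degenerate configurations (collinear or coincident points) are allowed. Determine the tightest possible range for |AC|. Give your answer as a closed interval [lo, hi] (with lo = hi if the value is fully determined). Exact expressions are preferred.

|AC| ∈ [10, 62]  (≈ [10.0000, 62.0000])

|AB| ∈ {26}
|BC| ∈ {36}
|AC| ∈ [10, 62]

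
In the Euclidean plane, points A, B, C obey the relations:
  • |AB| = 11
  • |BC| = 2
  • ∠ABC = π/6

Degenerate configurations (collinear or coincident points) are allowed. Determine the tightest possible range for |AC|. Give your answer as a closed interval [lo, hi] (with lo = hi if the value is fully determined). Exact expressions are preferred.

|AB| ∈ {11}
|BC| ∈ {2}
|AC| ∈ {√(125 - 22·√(3))}

|AC| = √(125 - 22·√(3))  (≈ 9.3217)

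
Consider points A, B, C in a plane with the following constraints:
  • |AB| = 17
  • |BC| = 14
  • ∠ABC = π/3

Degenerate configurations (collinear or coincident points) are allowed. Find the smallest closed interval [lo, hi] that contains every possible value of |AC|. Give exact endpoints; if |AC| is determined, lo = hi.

|AC| = √(247)  (≈ 15.7162)

|AB| ∈ {17}
|BC| ∈ {14}
|AC| ∈ {√(247)}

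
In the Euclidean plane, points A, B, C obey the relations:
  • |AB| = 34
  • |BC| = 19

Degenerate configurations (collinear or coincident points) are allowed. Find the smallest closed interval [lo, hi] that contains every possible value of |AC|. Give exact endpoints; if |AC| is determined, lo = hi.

|AC| ∈ [15, 53]  (≈ [15.0000, 53.0000])

|AB| ∈ {34}
|BC| ∈ {19}
|AC| ∈ [15, 53]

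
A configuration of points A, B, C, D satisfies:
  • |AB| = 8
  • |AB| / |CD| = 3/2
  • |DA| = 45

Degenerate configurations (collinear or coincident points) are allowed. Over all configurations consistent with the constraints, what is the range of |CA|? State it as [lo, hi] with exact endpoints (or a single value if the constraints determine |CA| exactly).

|CA| ∈ [119/3, 151/3]  (≈ [39.6667, 50.3333])

|AB| ∈ {8}
|AD| ∈ {45}
|CD| ∈ {16/3}
|BD| ∈ [37, 53]
|AC| ∈ [119/3, 151/3]
|BC| ∈ [95/3, 175/3]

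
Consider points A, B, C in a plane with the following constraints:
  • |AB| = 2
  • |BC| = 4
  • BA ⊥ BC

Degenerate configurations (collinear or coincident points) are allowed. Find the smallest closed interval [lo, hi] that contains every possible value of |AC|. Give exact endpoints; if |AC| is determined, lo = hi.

|AC| = 2·√(5)  (≈ 4.4721)

|AB| ∈ {2}
|BC| ∈ {4}
|AC| ∈ {2·√(5)}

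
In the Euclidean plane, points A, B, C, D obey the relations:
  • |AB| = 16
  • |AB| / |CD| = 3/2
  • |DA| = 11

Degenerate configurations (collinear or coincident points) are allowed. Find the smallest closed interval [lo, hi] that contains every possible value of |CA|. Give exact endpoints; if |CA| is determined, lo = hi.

|AB| ∈ {16}
|AD| ∈ {11}
|CD| ∈ {32/3}
|BD| ∈ [5, 27]
|AC| ∈ [1/3, 65/3]
|BC| ∈ [0, 113/3]

|CA| ∈ [1/3, 65/3]  (≈ [0.3333, 21.6667])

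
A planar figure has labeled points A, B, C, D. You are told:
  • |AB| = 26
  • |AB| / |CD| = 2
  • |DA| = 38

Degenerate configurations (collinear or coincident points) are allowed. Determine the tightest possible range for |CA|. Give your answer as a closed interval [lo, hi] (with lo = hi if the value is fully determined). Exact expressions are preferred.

|AB| ∈ {26}
|AD| ∈ {38}
|CD| ∈ {13}
|BD| ∈ [12, 64]
|AC| ∈ [25, 51]
|BC| ∈ [0, 77]

|CA| ∈ [25, 51]  (≈ [25.0000, 51.0000])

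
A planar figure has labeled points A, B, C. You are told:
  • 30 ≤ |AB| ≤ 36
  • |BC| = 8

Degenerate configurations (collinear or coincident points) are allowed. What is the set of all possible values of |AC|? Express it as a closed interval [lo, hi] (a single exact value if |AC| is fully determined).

|AB| ∈ [30, 36]
|BC| ∈ {8}
|AC| ∈ [22, 44]

|AC| ∈ [22, 44]  (≈ [22.0000, 44.0000])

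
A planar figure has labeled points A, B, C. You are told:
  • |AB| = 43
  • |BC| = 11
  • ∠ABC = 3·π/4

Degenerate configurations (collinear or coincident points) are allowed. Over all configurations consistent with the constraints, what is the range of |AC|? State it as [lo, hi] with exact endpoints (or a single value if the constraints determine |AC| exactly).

|AC| = √(473·√(2) + 1970)  (≈ 51.3704)

|AB| ∈ {43}
|BC| ∈ {11}
|AC| ∈ {√(473·√(2) + 1970)}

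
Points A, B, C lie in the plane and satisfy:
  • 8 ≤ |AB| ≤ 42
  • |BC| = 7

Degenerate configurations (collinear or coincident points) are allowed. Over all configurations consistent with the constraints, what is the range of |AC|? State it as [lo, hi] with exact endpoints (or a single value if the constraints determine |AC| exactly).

|AC| ∈ [1, 49]  (≈ [1.0000, 49.0000])

|AB| ∈ [8, 42]
|BC| ∈ {7}
|AC| ∈ [1, 49]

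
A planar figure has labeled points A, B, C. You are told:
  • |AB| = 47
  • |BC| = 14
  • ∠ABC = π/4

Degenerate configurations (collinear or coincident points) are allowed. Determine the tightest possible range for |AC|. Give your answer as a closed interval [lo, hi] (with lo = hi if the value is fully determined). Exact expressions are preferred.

|AB| ∈ {47}
|BC| ∈ {14}
|AC| ∈ {√(2405 - 658·√(2))}

|AC| = √(2405 - 658·√(2))  (≈ 38.3985)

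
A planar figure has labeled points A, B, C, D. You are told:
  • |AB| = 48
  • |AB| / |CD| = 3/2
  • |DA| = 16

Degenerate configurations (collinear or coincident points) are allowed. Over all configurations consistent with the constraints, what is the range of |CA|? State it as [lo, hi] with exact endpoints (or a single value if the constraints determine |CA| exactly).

|AB| ∈ {48}
|AD| ∈ {16}
|CD| ∈ {32}
|BD| ∈ [32, 64]
|AC| ∈ [16, 48]
|BC| ∈ [0, 96]

|CA| ∈ [16, 48]  (≈ [16.0000, 48.0000])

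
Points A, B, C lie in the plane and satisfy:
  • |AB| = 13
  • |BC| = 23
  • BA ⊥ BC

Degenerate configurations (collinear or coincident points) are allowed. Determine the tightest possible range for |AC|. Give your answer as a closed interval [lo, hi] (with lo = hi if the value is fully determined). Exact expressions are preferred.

|AC| = √(698)  (≈ 26.4197)

|AB| ∈ {13}
|BC| ∈ {23}
|AC| ∈ {√(698)}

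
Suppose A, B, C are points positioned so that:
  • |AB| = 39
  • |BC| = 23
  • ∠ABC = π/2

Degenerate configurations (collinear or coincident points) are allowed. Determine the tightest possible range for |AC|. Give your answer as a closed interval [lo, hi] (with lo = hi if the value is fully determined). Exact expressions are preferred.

|AC| = 5·√(82)  (≈ 45.2769)

|AB| ∈ {39}
|BC| ∈ {23}
|AC| ∈ {5·√(82)}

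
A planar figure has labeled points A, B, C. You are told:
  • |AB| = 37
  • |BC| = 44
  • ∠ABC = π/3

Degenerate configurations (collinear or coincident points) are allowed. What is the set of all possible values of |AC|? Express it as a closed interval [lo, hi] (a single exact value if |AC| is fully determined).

|AB| ∈ {37}
|BC| ∈ {44}
|AC| ∈ {√(1677)}

|AC| = √(1677)  (≈ 40.9512)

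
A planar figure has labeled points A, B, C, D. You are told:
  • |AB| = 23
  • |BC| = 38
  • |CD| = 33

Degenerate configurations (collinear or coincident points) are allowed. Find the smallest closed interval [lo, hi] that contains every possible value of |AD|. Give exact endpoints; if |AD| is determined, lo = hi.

|AB| ∈ {23}
|BC| ∈ {38}
|CD| ∈ {33}
|AC| ∈ [15, 61]
|BD| ∈ [5, 71]
|AD| ∈ [0, 94]

|AD| ∈ [0, 94]  (≈ [0.0000, 94.0000])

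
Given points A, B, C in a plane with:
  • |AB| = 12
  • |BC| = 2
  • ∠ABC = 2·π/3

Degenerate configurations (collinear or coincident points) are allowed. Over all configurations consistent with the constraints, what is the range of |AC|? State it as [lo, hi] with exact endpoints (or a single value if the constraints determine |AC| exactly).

|AC| = 2·√(43)  (≈ 13.1149)

|AB| ∈ {12}
|BC| ∈ {2}
|AC| ∈ {2·√(43)}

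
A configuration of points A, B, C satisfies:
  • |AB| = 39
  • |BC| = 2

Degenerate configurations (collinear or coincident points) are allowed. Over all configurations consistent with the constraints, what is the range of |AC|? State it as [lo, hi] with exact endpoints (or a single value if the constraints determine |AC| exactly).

|AB| ∈ {39}
|BC| ∈ {2}
|AC| ∈ [37, 41]

|AC| ∈ [37, 41]  (≈ [37.0000, 41.0000])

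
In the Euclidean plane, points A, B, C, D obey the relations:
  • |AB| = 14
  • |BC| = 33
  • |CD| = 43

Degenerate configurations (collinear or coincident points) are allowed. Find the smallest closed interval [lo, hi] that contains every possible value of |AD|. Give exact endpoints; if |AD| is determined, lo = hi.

|AD| ∈ [0, 90]  (≈ [0.0000, 90.0000])

|AB| ∈ {14}
|BC| ∈ {33}
|CD| ∈ {43}
|AC| ∈ [19, 47]
|BD| ∈ [10, 76]
|AD| ∈ [0, 90]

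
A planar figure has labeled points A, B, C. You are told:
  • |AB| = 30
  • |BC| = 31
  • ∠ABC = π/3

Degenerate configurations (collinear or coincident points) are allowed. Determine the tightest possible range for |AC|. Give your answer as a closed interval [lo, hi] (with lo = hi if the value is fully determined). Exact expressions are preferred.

|AB| ∈ {30}
|BC| ∈ {31}
|AC| ∈ {7·√(19)}

|AC| = 7·√(19)  (≈ 30.5123)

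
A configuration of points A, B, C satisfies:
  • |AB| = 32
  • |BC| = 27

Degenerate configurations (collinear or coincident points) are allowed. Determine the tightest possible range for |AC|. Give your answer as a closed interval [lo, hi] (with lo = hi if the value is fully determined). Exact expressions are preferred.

|AB| ∈ {32}
|BC| ∈ {27}
|AC| ∈ [5, 59]

|AC| ∈ [5, 59]  (≈ [5.0000, 59.0000])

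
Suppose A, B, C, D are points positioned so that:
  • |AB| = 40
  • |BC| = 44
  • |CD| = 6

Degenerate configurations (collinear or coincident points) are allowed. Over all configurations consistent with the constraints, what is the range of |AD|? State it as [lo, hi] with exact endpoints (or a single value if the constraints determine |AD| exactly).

|AB| ∈ {40}
|BC| ∈ {44}
|CD| ∈ {6}
|AC| ∈ [4, 84]
|BD| ∈ [38, 50]
|AD| ∈ [0, 90]

|AD| ∈ [0, 90]  (≈ [0.0000, 90.0000])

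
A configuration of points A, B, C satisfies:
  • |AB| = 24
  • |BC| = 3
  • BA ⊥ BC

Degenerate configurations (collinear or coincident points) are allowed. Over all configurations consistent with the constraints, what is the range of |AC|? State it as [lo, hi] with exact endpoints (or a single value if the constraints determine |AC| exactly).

|AB| ∈ {24}
|BC| ∈ {3}
|AC| ∈ {3·√(65)}

|AC| = 3·√(65)  (≈ 24.1868)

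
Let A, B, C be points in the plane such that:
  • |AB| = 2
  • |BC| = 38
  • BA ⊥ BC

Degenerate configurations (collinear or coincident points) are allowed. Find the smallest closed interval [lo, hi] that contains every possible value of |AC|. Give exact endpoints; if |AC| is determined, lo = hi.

|AB| ∈ {2}
|BC| ∈ {38}
|AC| ∈ {2·√(362)}

|AC| = 2·√(362)  (≈ 38.0526)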